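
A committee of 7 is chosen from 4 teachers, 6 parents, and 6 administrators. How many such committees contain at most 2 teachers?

9240

Split by how many teachers are chosen (0 through 2).
Sum: C(4,0)·C(12,7) + C(4,1)·C(12,6) + C(4,2)·C(12,5) = 792 + 3696 + 4752 = 9240.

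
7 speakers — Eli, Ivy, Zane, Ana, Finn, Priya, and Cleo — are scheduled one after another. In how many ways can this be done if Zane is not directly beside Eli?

3600

There are 7! = 5040 arrangements in all. If Zane and Eli are adjacent, merging them into one block gives 2·(6)! = 1440 arrangements.
Complementary counting: 5040 − 1440 = 3600.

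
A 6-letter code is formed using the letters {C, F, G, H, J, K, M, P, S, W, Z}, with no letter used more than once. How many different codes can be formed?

332640

With no repetition, fill the 6 letters in order: 11 choices, then 10, down to 6.
That product is 11 × 10 × 9 × 8 × 7 × 6 = 332640.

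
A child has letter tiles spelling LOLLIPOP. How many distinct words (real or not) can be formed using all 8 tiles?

1680

Letter multiplicities in LOLLIPOP: I×1, L×3, O×2, P×2.
The number of distinct arrangements is 8!/(3!·2!·2!) = 40320/24 = 1680.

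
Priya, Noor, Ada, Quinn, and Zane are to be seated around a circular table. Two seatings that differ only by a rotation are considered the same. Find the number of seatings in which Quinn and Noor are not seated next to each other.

12

Without the restriction there are (4)! = 24 seatings.
Seatings with Quinn beside Noor: treat them as a block with 2 internal orders, giving 2 × (3)! = 12.
Subtracting, 24 − 12 = 12.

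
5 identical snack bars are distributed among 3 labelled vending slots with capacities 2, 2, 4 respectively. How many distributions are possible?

8

Ignoring the caps, the number of non-negative solutions to x_1+…+x_3 = 5 is C(7,2) = 21.
Subtract solutions that violate a single cap (substitute x_i' = x_i − (cap_i+1)): x_1 ≥ 3 gives C(4,2) = 6; x_2 ≥ 3 gives C(4,2) = 6; x_3 ≥ 5 gives C(2,2) = 1. Together 13.
No two caps can be exceeded simultaneously, so the pair terms are all 0.
By inclusion–exclusion the count is 21 − 13 + 0 = 8.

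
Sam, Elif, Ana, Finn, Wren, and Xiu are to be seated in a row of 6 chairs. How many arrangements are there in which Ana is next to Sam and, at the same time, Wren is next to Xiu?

Treat {Ana,Sam} as one block (2 orders) and {Wren,Xiu} as another (2 orders).
That leaves 4 units to arrange: 2 × 2 × 4! = 4 × 24 = 96.

96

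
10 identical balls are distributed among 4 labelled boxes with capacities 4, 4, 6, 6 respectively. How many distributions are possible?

135

Ignoring the caps, the number of non-negative solutions to x_1+…+x_4 = 10 is C(13,3) = 286.
Subtract solutions that violate a single cap (substitute x_i' = x_i − (cap_i+1)): x_1 ≥ 5 gives C(8,3) = 56; x_2 ≥ 5 gives C(8,3) = 56; x_3 ≥ 7 gives C(6,3) = 20; x_4 ≥ 7 gives C(6,3) = 20. Together 152.
Add back pairs where two caps are both exceeded: 1 + 0 + 0 + 0 + 0 + 0 = 1.
By inclusion–exclusion the count is 286 − 152 + 1 = 135.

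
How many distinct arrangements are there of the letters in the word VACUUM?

360

Letter multiplicities in VACUUM: A×1, C×1, M×1, U×2, V×1.
Dividing 6! = 720 by 2! = 2 for the repeated letters gives 360.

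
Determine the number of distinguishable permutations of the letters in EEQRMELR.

3360

Letter multiplicities in EEQRMELR: E×3, L×1, M×1, Q×1, R×2.
The number of distinct arrangements is 8!/(3!·2!) = 40320/12 = 3360.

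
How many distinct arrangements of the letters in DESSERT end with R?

Fix R in the last position and arrange the remaining 6 letters.
Those 6 letters have E appearing twice and S appearing twice, giving (6)!/(2!·2!) = 180.

180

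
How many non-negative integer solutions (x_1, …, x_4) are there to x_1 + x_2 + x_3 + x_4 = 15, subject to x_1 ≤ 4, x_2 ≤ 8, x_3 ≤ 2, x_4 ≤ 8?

Ignoring the caps, the number of non-negative solutions to x_1+…+x_4 = 15 is C(18,3) = 816.
Subtract solutions that violate a single cap (substitute x_i' = x_i − (cap_i+1)): x_1 ≥ 5 gives C(13,3) = 286; x_2 ≥ 9 gives C(9,3) = 84; x_3 ≥ 3 gives C(15,3) = 455; x_4 ≥ 9 gives C(9,3) = 84. Together 909.
Add back pairs where two caps are both exceeded: 4 + 120 + 4 + 20 + 0 + 20 = 168.
By inclusion–exclusion the count is 816 − 909 + 168 = 75.

75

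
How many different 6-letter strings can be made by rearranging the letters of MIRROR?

The 6 letters of MIRROR have repeats: R appearing 3 times.
So there are 6! / (3!) = 120 distinguishable arrangements.

120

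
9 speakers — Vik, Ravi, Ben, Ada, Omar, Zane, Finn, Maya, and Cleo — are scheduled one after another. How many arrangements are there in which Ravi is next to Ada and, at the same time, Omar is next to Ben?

Treat {Ravi,Ada} as one block (2 orders) and {Omar,Ben} as another (2 orders).
That leaves 7 units to arrange: 2 × 2 × 7! = 4 × 5040 = 20160.

20160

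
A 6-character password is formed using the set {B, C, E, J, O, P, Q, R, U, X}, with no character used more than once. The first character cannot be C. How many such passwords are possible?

The first character has 10−1 = 9 choices (anything except C).
The remaining 5 characters are filled from the other 9 symbols without repetition: 9 × 8 × 7 × 6 × 5 = 15120.
Total: 9 × 15120 = 136080.

136080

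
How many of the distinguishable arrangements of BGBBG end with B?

Fix B in the last position and arrange the remaining 4 letters.
Those 4 letters have B appearing twice and G appearing twice, giving (4)!/(2!·2!) = 6.

6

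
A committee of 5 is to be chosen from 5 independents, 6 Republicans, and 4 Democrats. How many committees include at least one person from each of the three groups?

Total 5-person selections from all 15: C(15,5) = 3003.
Selections missing a whole group: no independents → C(10,5) = 252; no Republicans → C(9,5) = 126; no Democrats → C(11,5) = 462.
Add back selections omitting two groups (i.e. drawn from a single group): C(5,5) + C(6,5) + C(4,5) = 7.
By inclusion–exclusion: 3003 − 840 + 7 = 2170.

2170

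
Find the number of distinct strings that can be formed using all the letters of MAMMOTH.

840

Letter multiplicities in MAMMOTH: A×1, H×1, M×3, O×1, T×1.
The number of distinct arrangements is 7!/(3!) = 5040/6 = 840.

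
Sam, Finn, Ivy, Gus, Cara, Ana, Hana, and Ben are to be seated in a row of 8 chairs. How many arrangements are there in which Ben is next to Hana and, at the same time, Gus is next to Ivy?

2880

Treat {Ben,Hana} as one block (2 orders) and {Gus,Ivy} as another (2 orders).
That leaves 6 units to arrange: 2 × 2 × 6! = 4 × 720 = 2880.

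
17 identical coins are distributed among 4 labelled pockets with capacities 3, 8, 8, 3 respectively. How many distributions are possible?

48

Ignoring the caps, the number of non-negative solutions to x_1+…+x_4 = 17 is C(20,3) = 1140.
Subtract solutions that violate a single cap (substitute x_i' = x_i − (cap_i+1)): x_1 ≥ 4 gives C(16,3) = 560; x_2 ≥ 9 gives C(11,3) = 165; x_3 ≥ 9 gives C(11,3) = 165; x_4 ≥ 4 gives C(16,3) = 560. Together 1450.
Add back pairs where two caps are both exceeded: 35 + 35 + 220 + 0 + 35 + 35 = 360.
Subtract triples: 0 + 1 + 1 + 0 = 2.
By inclusion–exclusion the count is 1140 − 1450 + 360 − 2 = 48.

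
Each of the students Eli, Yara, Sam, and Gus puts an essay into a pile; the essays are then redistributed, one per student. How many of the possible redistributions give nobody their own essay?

9

Let Aᵢ be the assignments in which student i gets their own essay. We want the size of the complement of A₁∪…∪A_4.
By inclusion–exclusion this is Σ_{j=0}^{4} (−1)^j C(4,j)·(4−j)!.
Computing: 24 − 24 + 12 − 4 + 1 = 9.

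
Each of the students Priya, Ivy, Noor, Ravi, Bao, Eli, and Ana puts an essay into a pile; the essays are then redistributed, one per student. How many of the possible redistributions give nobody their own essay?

This is the derangement count D_7: permutations of 7 items with no fixed point.
By inclusion–exclusion this is Σ_{j=0}^{7} (−1)^j C(7,j)·(7−j)!.
Computing: 5040 − 5040 + 2520 − 840 + 210 − 42 + 7 − 1 = 1854.

1854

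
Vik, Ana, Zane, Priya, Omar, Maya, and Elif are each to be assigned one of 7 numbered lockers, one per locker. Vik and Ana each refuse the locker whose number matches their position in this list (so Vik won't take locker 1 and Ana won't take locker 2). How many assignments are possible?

3720

Let Aᵢ (for i ∈ {1, 2}) be the placements that put person i in their forbidden locker. Any j of these fix j positions, leaving (7−j)! ways to fill the rest, and there are C(2,j) ways to pick which j.
By inclusion–exclusion, the number of valid placements is Σ_{j=0}^{2} (−1)^j C(2,j)·(7−j)!.
Computing: 5040 − 1440 + 120 = 3720.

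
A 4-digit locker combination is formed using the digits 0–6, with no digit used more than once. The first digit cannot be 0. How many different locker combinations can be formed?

720

The first digit has 7−1 = 6 choices (anything except 0).
The remaining 3 digits are filled from the other 6 symbols without repetition: 6 × 5 × 4 = 120.
Total: 6 × 120 = 720.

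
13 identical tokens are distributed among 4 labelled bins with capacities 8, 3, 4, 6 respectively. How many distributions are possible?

Without the upper bounds there are C(16,3) = 560 ways to split 13 among 4 bins.
Subtract solutions that violate a single cap (substitute x_i' = x_i − (cap_i+1)): x_1 ≥ 9 gives C(7,3) = 35; x_2 ≥ 4 gives C(12,3) = 220; x_3 ≥ 5 gives C(11,3) = 165; x_4 ≥ 7 gives C(9,3) = 84. Together 504.
Add back pairs where two caps are both exceeded: 1 + 0 + 0 + 35 + 10 + 4 = 50.
By inclusion–exclusion the count is 560 − 504 + 50 = 106.

106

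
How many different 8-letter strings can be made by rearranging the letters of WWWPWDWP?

The 8 letters of WWWPWDWP have repeats: P appearing twice and W appearing 5 times.
Dividing 8! = 40320 by 5!·2! = 240 for the repeated letters gives 168.

168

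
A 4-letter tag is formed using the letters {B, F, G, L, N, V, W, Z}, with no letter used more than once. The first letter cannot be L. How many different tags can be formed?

1470

The first letter has 8−1 = 7 choices (anything except L).
The remaining 3 letters are filled from the other 7 symbols without repetition: 7 × 6 × 5 = 210.
Total: 7 × 210 = 1470.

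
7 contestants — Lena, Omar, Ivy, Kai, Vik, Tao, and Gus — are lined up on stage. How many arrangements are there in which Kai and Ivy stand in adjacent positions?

Treat {Kai, Ivy} as a single unit. There are 6 units to order, and the pair itself can be ordered 2 ways.
That gives 2 × 6! = 2 × 720 = 1440.

1440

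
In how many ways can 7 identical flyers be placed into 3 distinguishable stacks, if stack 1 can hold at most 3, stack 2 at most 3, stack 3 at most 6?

Without the upper bounds there are C(9,2) = 36 ways to split 7 among 3 stacks.
Subtract solutions that violate a single cap (substitute x_i' = x_i − (cap_i+1)): x_1 ≥ 4 gives C(5,2) = 10; x_2 ≥ 4 gives C(5,2) = 10; x_3 ≥ 7 gives C(2,2) = 1. Together 21.
No two caps can be exceeded simultaneously, so the pair terms are all 0.
By inclusion–exclusion the count is 36 − 21 + 0 = 15.

15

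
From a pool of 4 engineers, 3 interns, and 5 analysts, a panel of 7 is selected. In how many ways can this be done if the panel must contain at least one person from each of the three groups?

Unrestricted: C(12,7) = 792 ways to pick any 7 of the 12.
Selections missing a whole group: no engineers → C(8,7) = 8; no interns → C(9,7) = 36; no analysts → C(7,7) = 1.
Add back selections omitting two groups (i.e. drawn from a single group): C(4,7) + C(3,7) + C(5,7) = 0.
By inclusion–exclusion: 792 − 45 + 0 = 747.

747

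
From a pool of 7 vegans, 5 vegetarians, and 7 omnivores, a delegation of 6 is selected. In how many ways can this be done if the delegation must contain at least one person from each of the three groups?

22295

Unrestricted: C(19,6) = 27132 ways to pick any 6 of the 19.
Subtract selections that omit an entire group: no vegans → C(12,6) = 924; no vegetarians → C(14,6) = 3003; no omnivores → C(12,6) = 924.
Add back selections omitting two groups (i.e. drawn from a single group): C(7,6) + C(5,6) + C(7,6) = 14.
By inclusion–exclusion: 27132 − 4851 + 14 = 22295.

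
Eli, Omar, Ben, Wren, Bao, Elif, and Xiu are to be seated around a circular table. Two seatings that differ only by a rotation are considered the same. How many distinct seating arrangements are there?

Fix one person's seat to break rotational symmetry; the remaining 6 people can be arranged in (6)! = 720 ways.

720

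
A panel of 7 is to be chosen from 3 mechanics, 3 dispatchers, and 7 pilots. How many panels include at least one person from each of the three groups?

1477

With no constraint there are C(13,7) = 1716 possible selections.
Subtract selections that omit an entire group: no mechanics → C(10,7) = 120; no dispatchers → C(10,7) = 120; no pilots → C(6,7) = 0.
Add back selections omitting two groups (i.e. drawn from a single group): C(3,7) + C(3,7) + C(7,7) = 1.
By inclusion–exclusion: 1716 − 240 + 1 = 1477.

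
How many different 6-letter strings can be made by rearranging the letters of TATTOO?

TATTOO has 6 letters with O appearing twice and T appearing 3 times.
The number of distinct arrangements is 6!/(3!·2!) = 720/12 = 60.

60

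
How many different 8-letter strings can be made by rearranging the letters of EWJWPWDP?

3360

EWJWPWDP has 8 letters with P appearing twice and W appearing 3 times.
So there are 8! / (3!·2!) = 3360 distinguishable arrangements.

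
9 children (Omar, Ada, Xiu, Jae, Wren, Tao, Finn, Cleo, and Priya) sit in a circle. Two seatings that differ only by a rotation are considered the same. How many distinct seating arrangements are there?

40320

Fix one person's seat to break rotational symmetry; the remaining 8 people can be arranged in (8)! = 40320 ways.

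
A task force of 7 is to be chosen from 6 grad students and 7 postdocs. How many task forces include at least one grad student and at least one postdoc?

Unrestricted: C(13,7) = 1716 ways to pick any 7 of the 13.
Selections missing a whole group: no grad students → C(7,7) = 1; no postdocs → C(6,7) = 0.
Both groups omitted at once is impossible, so 1716 − 1 = 1715.

1715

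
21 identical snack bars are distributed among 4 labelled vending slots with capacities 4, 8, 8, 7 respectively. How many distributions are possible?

80

By stars and bars, unrestricted non-negative solutions to x_1+…+x_4 = 21 number C(21+3,3) = 2024.
Subtract solutions that violate a single cap (substitute x_i' = x_i − (cap_i+1)): x_1 ≥ 5 gives C(19,3) = 969; x_2 ≥ 9 gives C(15,3) = 455; x_3 ≥ 9 gives C(15,3) = 455; x_4 ≥ 8 gives C(16,3) = 560. Together 2439.
Add back pairs where two caps are both exceeded: 120 + 120 + 165 + 20 + 35 + 35 = 495.
By inclusion–exclusion the count is 2024 − 2439 + 495 = 80.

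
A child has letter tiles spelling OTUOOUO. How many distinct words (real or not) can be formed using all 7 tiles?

The 7 letters of OTUOOUO have repeats: O appearing 4 times and U appearing twice.
Dividing 7! = 5040 by 4!·2! = 48 for the repeated letters gives 105.

105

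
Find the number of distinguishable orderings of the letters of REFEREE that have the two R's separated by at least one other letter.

75

There are 7!/(4!·2!) = 105 arrangements of REFEREE in total.
If the two R's are adjacent, glue them into one block, leaving 6 items to arrange: (6)!/(4!) = 30 ways.
Hence 105 − 30 = 75.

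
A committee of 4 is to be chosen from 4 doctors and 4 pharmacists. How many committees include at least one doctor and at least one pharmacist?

68

Total 4-person selections from all 8: C(8,4) = 70.
Subtract selections that omit an entire group: no doctors → C(4,4) = 1; no pharmacists → C(4,4) = 1.
Both groups omitted at once is impossible, so 70 − 2 = 68.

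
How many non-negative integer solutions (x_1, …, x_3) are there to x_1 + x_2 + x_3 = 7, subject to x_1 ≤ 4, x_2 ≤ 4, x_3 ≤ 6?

23

By stars and bars, unrestricted non-negative solutions to x_1+…+x_3 = 7 number C(7+2,2) = 36.
Subtract solutions that violate a single cap (substitute x_i' = x_i − (cap_i+1)): x_1 ≥ 5 gives C(4,2) = 6; x_2 ≥ 5 gives C(4,2) = 6; x_3 ≥ 7 gives C(2,2) = 1. Together 13.
No two caps can be exceeded simultaneously, so the pair terms are all 0.
By inclusion–exclusion the count is 36 − 13 + 0 = 23.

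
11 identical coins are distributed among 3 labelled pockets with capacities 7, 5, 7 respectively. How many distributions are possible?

37

By stars and bars, unrestricted non-negative solutions to x_1+…+x_3 = 11 number C(11+2,2) = 78.
Subtract solutions that violate a single cap (substitute x_i' = x_i − (cap_i+1)): x_1 ≥ 8 gives C(5,2) = 10; x_2 ≥ 6 gives C(7,2) = 21; x_3 ≥ 8 gives C(5,2) = 10. Together 41.
No two caps can be exceeded simultaneously, so the pair terms are all 0.
By inclusion–exclusion the count is 78 − 41 + 0 = 37.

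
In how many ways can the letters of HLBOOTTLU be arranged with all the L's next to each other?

Treat the 2 copies of L as a single block. The multiset to arrange is then {LL, B, H, O, O, T, T, U}, 8 items in all.
That gives (8)!/(2!·2!) = 10080 arrangements.

10080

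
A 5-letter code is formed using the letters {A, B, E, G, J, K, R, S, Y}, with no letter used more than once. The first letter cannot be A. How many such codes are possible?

The first letter has 9−1 = 8 choices (anything except A).
The remaining 4 letters are filled from the other 8 symbols without repetition: 8 × 7 × 6 × 5 = 1680.
Total: 8 × 1680 = 13440.

13440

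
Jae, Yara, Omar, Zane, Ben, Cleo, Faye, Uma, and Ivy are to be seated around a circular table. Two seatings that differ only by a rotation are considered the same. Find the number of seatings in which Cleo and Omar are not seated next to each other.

30240

Without the restriction there are (8)! = 40320 seatings.
Seatings with Cleo beside Omar: treat them as a block with 2 internal orders, giving 2 × (7)! = 10080.
Subtracting, 40320 − 10080 = 30240.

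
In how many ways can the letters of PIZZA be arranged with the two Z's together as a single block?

Treat the 2 copies of Z as a single block. The multiset to arrange is then {ZZ, A, I, P}, 4 items in all.
All 4 items are distinct, so there are (4)! = 24 arrangements.

24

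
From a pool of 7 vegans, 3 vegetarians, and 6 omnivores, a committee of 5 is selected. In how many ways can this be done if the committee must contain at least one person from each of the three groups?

With no constraint there are C(16,5) = 4368 possible selections.
Subtract selections that omit an entire group: no vegans → C(9,5) = 126; no vegetarians → C(13,5) = 1287; no omnivores → C(10,5) = 252.
Add back selections omitting two groups (i.e. drawn from a single group): C(7,5) + C(3,5) + C(6,5) = 27.
By inclusion–exclusion: 4368 − 1665 + 27 = 2730.

2730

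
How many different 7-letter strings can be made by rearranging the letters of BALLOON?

1260

Letter multiplicities in BALLOON: A×1, B×1, L×2, N×1, O×2.
Dividing 7! = 5040 by 2!·2! = 4 for the repeated letters gives 1260.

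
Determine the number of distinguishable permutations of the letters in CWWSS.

30

Letter multiplicities in CWWSS: C×1, S×2, W×2.
Dividing 5! = 120 by 2!·2! = 4 for the repeated letters gives 30.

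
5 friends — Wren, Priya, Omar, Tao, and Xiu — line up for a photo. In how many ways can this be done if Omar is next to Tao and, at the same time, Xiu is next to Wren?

Treat {Omar,Tao} as one block (2 orders) and {Xiu,Wren} as another (2 orders).
That leaves 3 units to arrange: 2 × 2 × 3! = 4 × 6 = 24.

24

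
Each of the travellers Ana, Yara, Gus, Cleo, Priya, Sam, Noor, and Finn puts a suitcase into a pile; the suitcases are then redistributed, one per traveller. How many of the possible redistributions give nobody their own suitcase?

Let Aᵢ be the assignments in which traveller i gets their own suitcase. We want the size of the complement of A₁∪…∪A_8.
By inclusion–exclusion this is Σ_{j=0}^{8} (−1)^j C(8,j)·(8−j)!.
Computing: 40320 − 40320 + 20160 − 6720 + 1680 − 336 + 56 − 8 + 1 = 14833.

14833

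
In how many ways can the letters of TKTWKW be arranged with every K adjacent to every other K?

30

Treat the 2 copies of K as a single block. The multiset to arrange is then {KK, T, T, W, W}, 5 items in all.
That gives (5)!/(2!·2!) = 30 arrangements.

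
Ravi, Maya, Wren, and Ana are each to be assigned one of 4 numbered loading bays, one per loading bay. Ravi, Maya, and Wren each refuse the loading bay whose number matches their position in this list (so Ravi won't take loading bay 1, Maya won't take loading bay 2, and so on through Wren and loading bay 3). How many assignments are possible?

11

Let Aᵢ (for i ∈ {1, 2, 3}) be the placements that put person i in their forbidden loading bay. Any j of these fix j positions, leaving (4−j)! ways to fill the rest, and there are C(3,j) ways to pick which j.
By inclusion–exclusion, the number of valid placements is Σ_{j=0}^{3} (−1)^j C(3,j)·(4−j)!.
Computing: 24 − 18 + 6 − 1 = 11.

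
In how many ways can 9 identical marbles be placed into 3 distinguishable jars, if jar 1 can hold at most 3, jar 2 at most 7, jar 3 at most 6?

25

By stars and bars, unrestricted non-negative solutions to x_1+…+x_3 = 9 number C(9+2,2) = 55.
Subtract solutions that violate a single cap (substitute x_i' = x_i − (cap_i+1)): x_1 ≥ 4 gives C(7,2) = 21; x_2 ≥ 8 gives C(3,2) = 3; x_3 ≥ 7 gives C(4,2) = 6. Together 30.
No two caps can be exceeded simultaneously, so the pair terms are all 0.
By inclusion–exclusion the count is 55 − 30 + 0 = 25.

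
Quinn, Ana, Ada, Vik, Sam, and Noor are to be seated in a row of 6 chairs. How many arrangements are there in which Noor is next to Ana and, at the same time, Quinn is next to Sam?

Treat {Noor,Ana} as one block (2 orders) and {Quinn,Sam} as another (2 orders).
That leaves 4 units to arrange: 2 × 2 × 4! = 4 × 24 = 96.

96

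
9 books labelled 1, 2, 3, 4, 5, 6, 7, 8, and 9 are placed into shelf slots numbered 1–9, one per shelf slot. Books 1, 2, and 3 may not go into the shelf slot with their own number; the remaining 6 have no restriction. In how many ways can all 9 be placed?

Let Aᵢ (for i ∈ {1, 2, 3}) be the placements that put book i in its forbidden shelf slot. Any j of these fix j positions, leaving (9−j)! ways to fill the rest, and there are C(3,j) ways to pick which j.
By inclusion–exclusion, the number of valid placements is Σ_{j=0}^{3} (−1)^j C(3,j)·(9−j)!.
Computing: 362880 − 120960 + 15120 − 720 = 256320.

256320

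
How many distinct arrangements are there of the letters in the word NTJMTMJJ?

Letter multiplicities in NTJMTMJJ: J×3, M×2, N×1, T×2.
The number of distinct arrangements is 8!/(3!·2!·2!) = 40320/24 = 1680.

1680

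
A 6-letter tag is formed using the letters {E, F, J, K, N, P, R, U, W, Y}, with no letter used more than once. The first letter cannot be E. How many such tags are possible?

The first letter has 10−1 = 9 choices (anything except E).
The remaining 5 letters are filled from the other 9 symbols without repetition: 9 × 8 × 7 × 6 × 5 = 15120.
Total: 9 × 15120 = 136080.

136080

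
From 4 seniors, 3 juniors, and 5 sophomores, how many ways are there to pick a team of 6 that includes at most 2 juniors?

Split by how many juniors are chosen (0 through 2).
Sum: C(3,0)·C(9,6) + C(3,1)·C(9,5) + C(3,2)·C(9,4) = 84 + 378 + 378 = 840.

840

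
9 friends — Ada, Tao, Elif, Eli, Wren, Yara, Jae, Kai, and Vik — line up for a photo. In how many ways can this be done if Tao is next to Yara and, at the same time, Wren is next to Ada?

Treat {Tao,Yara} as one block (2 orders) and {Wren,Ada} as another (2 orders).
That leaves 7 units to arrange: 2 × 2 × 7! = 4 × 5040 = 20160.

20160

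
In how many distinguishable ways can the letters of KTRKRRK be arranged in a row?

140

Letter multiplicities in KTRKRRK: K×3, R×3, T×1.
The number of distinct arrangements is 7!/(3!·3!) = 5040/36 = 140.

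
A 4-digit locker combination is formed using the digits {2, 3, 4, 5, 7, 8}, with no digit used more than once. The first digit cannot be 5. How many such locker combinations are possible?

300

The first digit has 6−1 = 5 choices (anything except 5).
The remaining 3 digits are filled from the other 5 symbols without repetition: 5 × 4 × 3 = 60.
Total: 5 × 60 = 300.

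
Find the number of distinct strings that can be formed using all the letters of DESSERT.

The 7 letters of DESSERT have repeats: E appearing twice and S appearing twice.
So there are 7! / (2!·2!) = 1260 distinguishable arrangements.

1260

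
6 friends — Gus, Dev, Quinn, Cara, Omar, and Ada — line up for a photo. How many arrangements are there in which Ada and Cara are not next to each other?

Of the 6! = 720 arrangements, those with Ada and Cara adjacent number 2 × 5! = 240 (treat the pair as a block with 2 internal orders).
Complementary counting: 720 − 240 = 480.

480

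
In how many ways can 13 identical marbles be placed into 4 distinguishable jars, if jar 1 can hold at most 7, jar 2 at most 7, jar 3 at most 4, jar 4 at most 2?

Ignoring the caps, the number of non-negative solutions to x_1+…+x_4 = 13 is C(16,3) = 560.
Subtract solutions that violate a single cap (substitute x_i' = x_i − (cap_i+1)): x_1 ≥ 8 gives C(8,3) = 56; x_2 ≥ 8 gives C(8,3) = 56; x_3 ≥ 5 gives C(11,3) = 165; x_4 ≥ 3 gives C(13,3) = 286. Together 563.
Add back pairs where two caps are both exceeded: 0 + 1 + 10 + 1 + 10 + 56 = 78.
By inclusion–exclusion the count is 560 − 563 + 78 = 75.

75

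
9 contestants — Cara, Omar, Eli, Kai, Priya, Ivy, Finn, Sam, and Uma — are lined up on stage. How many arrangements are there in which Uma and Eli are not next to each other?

282240

Of the 9! = 362880 arrangements, those with Uma and Eli adjacent number 2 × 8! = 80640 (treat the pair as a block with 2 internal orders).
Complementary counting: 362880 − 80640 = 282240.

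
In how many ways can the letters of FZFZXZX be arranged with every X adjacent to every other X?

60

Treat the 2 copies of X as a single block. The multiset to arrange is then {XX, F, F, Z, Z, Z}, 6 items in all.
That gives (6)!/(3!·2!) = 60 arrangements.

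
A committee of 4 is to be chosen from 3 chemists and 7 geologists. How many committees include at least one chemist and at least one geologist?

175

Unrestricted: C(10,4) = 210 ways to pick any 4 of the 10.
Selections missing a whole group: no chemists → C(7,4) = 35; no geologists → C(3,4) = 0.
Both groups omitted at once is impossible, so 210 − 35 = 175.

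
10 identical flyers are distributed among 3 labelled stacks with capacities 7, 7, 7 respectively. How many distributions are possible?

By stars and bars, unrestricted non-negative solutions to x_1+…+x_3 = 10 number C(10+2,2) = 66.
Subtract solutions that violate a single cap (substitute x_i' = x_i − (cap_i+1)): x_1 ≥ 8 gives C(4,2) = 6; x_2 ≥ 8 gives C(4,2) = 6; x_3 ≥ 8 gives C(4,2) = 6. Together 18.
No two caps can be exceeded simultaneously, so the pair terms are all 0.
By inclusion–exclusion the count is 66 − 18 + 0 = 48.

48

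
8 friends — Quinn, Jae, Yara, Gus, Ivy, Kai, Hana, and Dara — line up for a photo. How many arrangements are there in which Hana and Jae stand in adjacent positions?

Treat {Hana, Jae} as a single unit. There are 7 units to order, and the pair itself can be ordered 2 ways.
So the count is 2·(7)! = 10080.

10080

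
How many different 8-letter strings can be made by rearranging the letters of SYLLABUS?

Letter multiplicities in SYLLABUS: A×1, B×1, L×2, S×2, U×1, Y×1.
So there are 8! / (2!·2!) = 10080 distinguishable arrangements.

10080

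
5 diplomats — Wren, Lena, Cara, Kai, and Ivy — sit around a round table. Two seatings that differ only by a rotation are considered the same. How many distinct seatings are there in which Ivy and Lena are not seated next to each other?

12

Without the restriction there are (4)! = 24 seatings.
Those with Ivy next to Lena: fuse the pair into one unit and seat 4 units around a circle — 2·(3)! = 12.
Subtracting, 24 − 12 = 12.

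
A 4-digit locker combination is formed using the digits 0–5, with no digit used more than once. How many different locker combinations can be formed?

With no repetition, fill the 4 digits in order: 6 choices, then 5, down to 3.
That product is 6 × 5 × 4 × 3 = 360.

360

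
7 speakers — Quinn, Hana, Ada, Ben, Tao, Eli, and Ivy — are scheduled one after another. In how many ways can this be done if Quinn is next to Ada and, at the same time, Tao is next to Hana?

480

Treat {Quinn,Ada} as one block (2 orders) and {Tao,Hana} as another (2 orders).
That leaves 5 units to arrange: 2 × 2 × 5! = 4 × 120 = 480.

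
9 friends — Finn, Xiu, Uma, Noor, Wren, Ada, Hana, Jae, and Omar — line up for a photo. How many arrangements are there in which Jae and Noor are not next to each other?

There are 9! = 362880 arrangements in all. If Jae and Noor are adjacent, merging them into one block gives 2·(8)! = 80640 arrangements.
Complementary counting: 362880 − 80640 = 282240.

282240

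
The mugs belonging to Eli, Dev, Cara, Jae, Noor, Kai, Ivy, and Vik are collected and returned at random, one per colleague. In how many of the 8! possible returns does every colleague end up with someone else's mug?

Let Aᵢ be the assignments in which colleague i gets their own mug. We want the size of the complement of A₁∪…∪A_8.
By inclusion–exclusion this is Σ_{j=0}^{8} (−1)^j C(8,j)·(8−j)!.
Computing: 40320 − 40320 + 20160 − 6720 + 1680 − 336 + 56 − 8 + 1 = 14833.

14833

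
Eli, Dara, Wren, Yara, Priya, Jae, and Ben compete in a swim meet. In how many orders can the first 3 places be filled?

210

There are 7 choices for 1st place, 6 for 2nd, and 5 for 3rd.
That gives 7 × 6 × 5 = 210.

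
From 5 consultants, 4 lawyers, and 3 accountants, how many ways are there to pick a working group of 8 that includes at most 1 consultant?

Split by how many consultants are chosen (0 through 1).
Sum: C(5,0)·C(7,8) + C(5,1)·C(7,7) = 0 + 5 = 5.

5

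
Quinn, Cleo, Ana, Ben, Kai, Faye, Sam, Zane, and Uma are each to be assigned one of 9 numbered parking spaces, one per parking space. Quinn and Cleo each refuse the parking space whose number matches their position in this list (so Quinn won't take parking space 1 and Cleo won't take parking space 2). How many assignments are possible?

Let Aᵢ (for i ∈ {1, 2}) be the placements that put person i in their forbidden parking space. Any j of these fix j positions, leaving (9−j)! ways to fill the rest, and there are C(2,j) ways to pick which j.
By inclusion–exclusion, the number of valid placements is Σ_{j=0}^{2} (−1)^j C(2,j)·(9−j)!.
Computing: 362880 − 80640 + 5040 = 287280.

287280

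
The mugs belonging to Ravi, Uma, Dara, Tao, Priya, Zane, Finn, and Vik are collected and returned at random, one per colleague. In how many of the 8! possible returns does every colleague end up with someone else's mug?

Count assignments avoiding every fixed point. For any j of the 8 colleagues fixed to their own mug, the other 8−j can be arranged in (8−j)! ways.
By inclusion–exclusion this is Σ_{j=0}^{8} (−1)^j C(8,j)·(8−j)!.
Computing: 40320 − 40320 + 20160 − 6720 + 1680 − 336 + 56 − 8 + 1 = 14833.

14833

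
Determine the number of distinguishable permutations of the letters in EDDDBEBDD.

756

Letter multiplicities in EDDDBEBDD: B×2, D×5, E×2.
The number of distinct arrangements is 9!/(5!·2!·2!) = 362880/480 = 756.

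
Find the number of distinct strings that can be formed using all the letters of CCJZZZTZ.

The 8 letters of CCJZZZTZ have repeats: C appearing twice and Z appearing 4 times.
Dividing 8! = 40320 by 4!·2! = 48 for the repeated letters gives 840.

840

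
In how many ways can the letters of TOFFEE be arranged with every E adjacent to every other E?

Treat the 2 copies of E as a single block. The multiset to arrange is then {EE, F, F, O, T}, 5 items in all.
That gives (5)!/(2!) = 60 arrangements.

60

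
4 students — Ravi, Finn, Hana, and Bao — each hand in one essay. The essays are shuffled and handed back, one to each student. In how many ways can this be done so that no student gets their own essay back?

This is the derangement count D_4: permutations of 4 items with no fixed point.
By inclusion–exclusion this is Σ_{j=0}^{4} (−1)^j C(4,j)·(4−j)!.
Computing: 24 − 24 + 12 − 4 + 1 = 9.

9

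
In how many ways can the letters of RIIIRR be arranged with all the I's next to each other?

Treat the 3 copies of I as a single block. The multiset to arrange is then {III, R, R, R}, 4 items in all.
That gives (4)!/(3!) = 4 arrangements.

4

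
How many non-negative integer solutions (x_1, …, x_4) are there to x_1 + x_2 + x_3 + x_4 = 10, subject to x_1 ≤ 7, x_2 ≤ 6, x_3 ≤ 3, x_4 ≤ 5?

Without the upper bounds there are C(13,3) = 286 ways to split 10 among 4 variables.
Subtract solutions that violate a single cap (substitute x_i' = x_i − (cap_i+1)): x_1 ≥ 8 gives C(5,3) = 10; x_2 ≥ 7 gives C(6,3) = 20; x_3 ≥ 4 gives C(9,3) = 84; x_4 ≥ 6 gives C(7,3) = 35. Together 149.
Add back pairs where two caps are both exceeded: 0 + 0 + 0 + 0 + 0 + 1 = 1.
By inclusion–exclusion the count is 286 − 149 + 1 = 138.

138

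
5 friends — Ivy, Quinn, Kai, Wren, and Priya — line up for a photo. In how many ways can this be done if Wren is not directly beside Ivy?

There are 5! = 120 arrangements in all. If Wren and Ivy are adjacent, merging them into one block gives 2·(4)! = 48 arrangements.
So 120 − 48 = 72 arrangements keep them apart.

72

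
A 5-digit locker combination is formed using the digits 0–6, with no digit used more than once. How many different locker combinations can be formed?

Choose and order 5 of the 7 symbols: the first digit has 7 options, the next 6, and so on down to 3.
7 × 6 × 5 × 4 × 3 = 2520.

2520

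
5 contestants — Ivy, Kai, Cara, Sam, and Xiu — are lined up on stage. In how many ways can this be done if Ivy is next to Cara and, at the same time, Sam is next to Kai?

Treat {Ivy,Cara} as one block (2 orders) and {Sam,Kai} as another (2 orders).
That leaves 3 units to arrange: 2 × 2 × 3! = 4 × 6 = 24.

24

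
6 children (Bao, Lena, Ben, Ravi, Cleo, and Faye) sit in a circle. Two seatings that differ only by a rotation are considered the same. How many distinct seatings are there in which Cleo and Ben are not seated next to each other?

72

Without the restriction there are (5)! = 120 seatings.
Those with Cleo next to Ben: fuse the pair into one unit and seat 5 units around a circle — 2·(4)! = 48.
Subtracting, 120 − 48 = 72.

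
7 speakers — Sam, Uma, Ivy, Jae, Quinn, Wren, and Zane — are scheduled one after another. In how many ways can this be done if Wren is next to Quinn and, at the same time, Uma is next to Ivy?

Treat {Wren,Quinn} as one block (2 orders) and {Uma,Ivy} as another (2 orders).
That leaves 5 units to arrange: 2 × 2 × 5! = 4 × 120 = 480.

480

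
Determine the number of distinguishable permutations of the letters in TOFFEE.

The 6 letters of TOFFEE have repeats: E appearing twice and F appearing twice.
So there are 6! / (2!·2!) = 180 distinguishable arrangements.

180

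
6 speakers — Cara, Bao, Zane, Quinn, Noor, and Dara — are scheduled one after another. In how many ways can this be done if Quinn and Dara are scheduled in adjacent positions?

240

Place the 4 others and the Quinn-Dara pair as 5 objects in a line; the pair has 2 internal arrangements.
So the count is 2·(5)! = 240.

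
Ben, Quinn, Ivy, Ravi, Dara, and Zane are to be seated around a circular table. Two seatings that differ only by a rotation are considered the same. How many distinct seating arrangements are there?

Fix one person's seat to break rotational symmetry; the remaining 5 people can be arranged in (5)! = 120 ways.

120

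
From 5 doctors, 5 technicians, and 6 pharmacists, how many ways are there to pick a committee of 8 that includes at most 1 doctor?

Split by how many doctors are chosen (0 through 1).
Sum: C(5,0)·C(11,8) + C(5,1)·C(11,7) = 165 + 1650 = 1815.

1815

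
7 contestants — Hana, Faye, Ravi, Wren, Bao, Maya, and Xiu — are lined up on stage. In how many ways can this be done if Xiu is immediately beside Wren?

1440

Glue Xiu and Wren into one block (2 internal orders), leaving 6 units to arrange in a row.
So the count is 2·(6)! = 1440.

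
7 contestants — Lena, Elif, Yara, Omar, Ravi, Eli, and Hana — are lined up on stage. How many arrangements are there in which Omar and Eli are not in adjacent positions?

There are 7! = 5040 arrangements in all. If Omar and Eli are adjacent, merging them into one block gives 2·(6)! = 1440 arrangements.
Complementary counting: 5040 − 1440 = 3600.

3600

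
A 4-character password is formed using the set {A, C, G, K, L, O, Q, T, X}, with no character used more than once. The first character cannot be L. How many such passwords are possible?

2688

The first character has 9−1 = 8 choices (anything except L).
The remaining 3 characters are filled from the other 8 symbols without repetition: 8 × 7 × 6 = 336.
Total: 8 × 336 = 2688.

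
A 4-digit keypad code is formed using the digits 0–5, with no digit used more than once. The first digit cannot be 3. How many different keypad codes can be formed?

300

The first digit has 6−1 = 5 choices (anything except 3).
The remaining 3 digits are filled from the other 5 symbols without repetition: 5 × 4 × 3 = 60.
Total: 5 × 60 = 300.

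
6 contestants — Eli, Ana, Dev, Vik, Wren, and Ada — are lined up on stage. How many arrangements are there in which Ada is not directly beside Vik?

480

Of the 6! = 720 arrangements, those with Ada and Vik adjacent number 2 × 5! = 240 (treat the pair as a block with 2 internal orders).
So 720 − 240 = 480 arrangements keep them apart.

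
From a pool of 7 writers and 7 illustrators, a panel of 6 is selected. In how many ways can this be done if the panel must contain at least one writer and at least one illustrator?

Unrestricted: C(14,6) = 3003 ways to pick any 6 of the 14.
Selections missing a whole group: no writers → C(7,6) = 7; no illustrators → C(7,6) = 7.
Both groups omitted at once is impossible, so 3003 − 14 = 2989.

2989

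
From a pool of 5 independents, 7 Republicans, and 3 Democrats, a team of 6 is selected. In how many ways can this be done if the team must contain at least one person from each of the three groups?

3850

With no constraint there are C(15,6) = 5005 possible selections.
Subtract selections that omit an entire group: no independents → C(10,6) = 210; no Republicans → C(8,6) = 28; no Democrats → C(12,6) = 924.
Add back selections omitting two groups (i.e. drawn from a single group): C(5,6) + C(7,6) + C(3,6) = 7.
By inclusion–exclusion: 5005 − 1162 + 7 = 3850.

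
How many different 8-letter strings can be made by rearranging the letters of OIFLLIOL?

1680

OIFLLIOL has 8 letters with I appearing twice, L appearing 3 times, and O appearing twice.
Dividing 8! = 40320 by 3!·2!·2! = 24 for the repeated letters gives 1680.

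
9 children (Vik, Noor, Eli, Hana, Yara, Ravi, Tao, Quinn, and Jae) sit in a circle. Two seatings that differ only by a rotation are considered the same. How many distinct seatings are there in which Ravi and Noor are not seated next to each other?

All circular seatings of 9 people number (8)! = 40320.
Those with Ravi next to Noor: fuse the pair into one unit and seat 8 units around a circle — 2·(7)! = 10080.
Subtracting, 40320 − 10080 = 30240.

30240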